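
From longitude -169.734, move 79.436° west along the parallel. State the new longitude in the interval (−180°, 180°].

+110.830°

Start at -169.734°; shift −79.436° → -249.170°.
-249.170° lies outside (−180°, 180°]; add 360° → +110.830°.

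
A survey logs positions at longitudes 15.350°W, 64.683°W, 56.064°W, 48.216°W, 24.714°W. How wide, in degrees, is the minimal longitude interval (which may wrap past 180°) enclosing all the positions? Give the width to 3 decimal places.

49.333°

Sort the longitudes: -64.683°, -56.064°, -48.216°, -24.714°, -15.350°.
Eastward gaps between consecutive values (wrapping around): 8.619°, 7.848°, 23.502°, 9.364°, 310.667°.
Largest gap = 310.667° ⇒ minimal covering band is its complement: 360° − 310.667° = 49.333°.
Band runs from -64.683° eastward to -15.350°.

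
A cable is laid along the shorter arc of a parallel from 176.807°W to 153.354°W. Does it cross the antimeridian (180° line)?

No

Signed shortest Δλ = ((-153.354 − -176.807 + 180) mod 360) − 180 = 23.453°.
Going east by 23.453° from -176.807° reaches -153.354° without touching 180°.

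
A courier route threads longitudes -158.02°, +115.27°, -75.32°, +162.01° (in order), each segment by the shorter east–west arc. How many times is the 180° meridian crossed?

3

Leg 1: -158.02° → +115.27°, shortest Δλ = -86.71° (west) — crosses 180°.
Leg 2: +115.27° → -75.32°, shortest Δλ = 169.41° (east) — crosses 180°.
Leg 3: -75.32° → +162.01°, shortest Δλ = -122.67° (west) — crosses 180°.
Total crossings: 3.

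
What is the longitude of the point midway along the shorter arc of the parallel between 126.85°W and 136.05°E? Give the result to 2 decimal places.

175.40°W

Signed shortest Δλ from -126.85° to +136.05° is -97.10°.
Midpoint longitude = -126.85° + (-97.10°)/2 = -126.85° − 48.55° = -175.40°.
(The naïve average (-126.85 + +136.05)/2 = 4.6° is on the wrong side of the globe.)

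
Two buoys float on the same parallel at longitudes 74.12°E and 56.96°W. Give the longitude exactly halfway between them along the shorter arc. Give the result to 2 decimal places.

8.58°E

Signed shortest Δλ from +74.12° to -56.96° is -131.08°.
Midpoint longitude = +74.12° + (-131.08°)/2 = +74.12° − 65.54° = +8.58°.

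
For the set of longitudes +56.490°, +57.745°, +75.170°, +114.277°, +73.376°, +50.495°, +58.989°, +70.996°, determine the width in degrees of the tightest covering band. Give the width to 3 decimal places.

Sort the longitudes: +50.495°, +56.490°, +57.745°, +58.989°, +70.996°, +73.376°, +75.170°, +114.277°.
Eastward gaps between consecutive values (wrapping around): 5.995°, 1.255°, 1.244°, 12.007°, 2.380°, 1.794°, 39.107°, 296.218°.
Largest gap = 296.218° ⇒ minimal covering band is its complement: 360° − 296.218° = 63.782°.
Band runs from +50.495° eastward to +114.277°.

63.782°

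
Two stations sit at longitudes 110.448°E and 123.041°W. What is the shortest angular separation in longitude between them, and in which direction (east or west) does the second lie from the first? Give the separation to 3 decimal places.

Raw difference: -123.041 − 110.448 = -233.489°.
Normalise into (−180°, 180°]: -233.489° + 360° = 126.511°.
Positive ⇒ the second point lies to the east; separation 126.511°.

126.511° east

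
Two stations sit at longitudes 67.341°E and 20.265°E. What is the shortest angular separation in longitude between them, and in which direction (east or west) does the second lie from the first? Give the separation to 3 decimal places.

47.076° west

Raw difference: 20.265 − 67.341 = -47.076°.
Normalise into (−180°, 180°]: -47.076° stays -47.076°.
Negative ⇒ the second point lies to the west; separation 47.076°.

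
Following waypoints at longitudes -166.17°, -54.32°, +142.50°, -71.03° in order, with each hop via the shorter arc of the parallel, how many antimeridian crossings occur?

2

Leg 1: -166.17° → -54.32°, shortest Δλ = 111.85° (east) — does not cross 180°.
Leg 2: -54.32° → +142.50°, shortest Δλ = -163.18° (west) — crosses 180°.
Leg 3: +142.50° → -71.03°, shortest Δλ = 146.47° (east) — crosses 180°.
Total crossings: 2.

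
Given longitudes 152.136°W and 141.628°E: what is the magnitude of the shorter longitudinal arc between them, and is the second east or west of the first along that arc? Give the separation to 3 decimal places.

66.236° west

Raw difference: 141.628 − -152.136 = 293.764°.
Normalise into (−180°, 180°]: 293.764° − 360° = -66.236°.
Negative ⇒ the second point lies to the west; separation 66.236°.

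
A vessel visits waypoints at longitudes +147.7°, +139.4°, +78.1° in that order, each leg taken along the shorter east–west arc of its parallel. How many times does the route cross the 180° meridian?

Leg 1: +147.7° → +139.4°, shortest Δλ = -8.3° (west) — does not cross 180°.
Leg 2: +139.4° → +78.1°, shortest Δλ = -61.3° (west) — does not cross 180°.
Total crossings: 0.

0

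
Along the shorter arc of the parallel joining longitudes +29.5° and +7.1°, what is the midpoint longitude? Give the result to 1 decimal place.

+18.3°

Signed shortest Δλ from +29.5° to +7.1° is -22.4°.
Midpoint longitude = +29.5° + (-22.4°)/2 = +29.5° − 11.2° = +18.3°.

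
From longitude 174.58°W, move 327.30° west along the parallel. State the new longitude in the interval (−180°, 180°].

Start at -174.58°; shift −327.30° → -501.88°.
-501.88° lies outside (−180°, 180°]; add 360° → -141.88°.

141.88°W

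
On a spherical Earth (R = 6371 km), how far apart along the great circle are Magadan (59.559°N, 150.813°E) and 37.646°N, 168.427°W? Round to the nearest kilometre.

Δλ = -168.427 − 150.813 = -319.240°; wrapped into (−180°, 180°]: 40.760°.
Δφ = 37.646 − 59.559 = -21.913°.
a = sin²(Δφ/2) + cos φ₁ · cos φ₂ · sin²(Δλ/2) = 0.084775.
c = 2·atan2(√a, √(1−a)) = 0.59088 rad → d = 6371·c ≈ 3764.51 km.

3765 km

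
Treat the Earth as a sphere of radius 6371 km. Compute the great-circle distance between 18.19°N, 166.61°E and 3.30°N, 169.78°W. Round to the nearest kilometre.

Δλ = -169.78 − 166.61 = -336.39°; wrapped into (−180°, 180°]: 23.61°.
Δφ = 3.30 − 18.19 = -14.89°.
a = sin²(Δφ/2) + cos φ₁ · cos φ₂ · sin²(Δλ/2) = 0.056486.
c = 2·atan2(√a, √(1−a)) = 0.47993 rad → d = 6371·c ≈ 3057.61 km.

3058 km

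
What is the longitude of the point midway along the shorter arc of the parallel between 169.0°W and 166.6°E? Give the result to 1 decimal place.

Signed shortest Δλ from -169.0° to +166.6° is -24.4°.
Midpoint longitude = -169.0° + (-24.4°)/2 = -169.0° − 12.2° = -181.2°.
Normalise into (−180°, 180°]: +178.8°.
(The naïve average (-169.0 + +166.6)/2 = -1.2° is on the wrong side of the globe.)

178.8°E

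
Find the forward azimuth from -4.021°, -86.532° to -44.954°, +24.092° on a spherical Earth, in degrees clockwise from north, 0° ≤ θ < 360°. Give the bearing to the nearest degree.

Δλ = 24.092 − -86.532 = 110.624°.
θ = atan2( sin Δλ · cos φ₂ , cos φ₁ · sin φ₂ − sin φ₁ · cos φ₂ · cos Δλ )
  = atan2(0.66232, -0.72228) = 137.480° → normalised to [0°, 360°): 137.480°.

137°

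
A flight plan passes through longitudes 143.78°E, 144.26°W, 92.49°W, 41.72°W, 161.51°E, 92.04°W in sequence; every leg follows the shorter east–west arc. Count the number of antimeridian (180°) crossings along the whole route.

3

Leg 1: +143.78° → -144.26°, shortest Δλ = 71.96° (east) — crosses 180°.
Leg 2: -144.26° → -92.49°, shortest Δλ = 51.77° (east) — does not cross 180°.
Leg 3: -92.49° → -41.72°, shortest Δλ = 50.77° (east) — does not cross 180°.
Leg 4: -41.72° → +161.51°, shortest Δλ = -156.77° (west) — crosses 180°.
Leg 5: +161.51° → -92.04°, shortest Δλ = 106.45° (east) — crosses 180°.
Total crossings: 3.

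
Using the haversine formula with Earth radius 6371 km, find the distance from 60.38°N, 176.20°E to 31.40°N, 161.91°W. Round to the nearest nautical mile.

Δλ = -161.91 − 176.20 = -338.11°; wrapped into (−180°, 180°]: 21.89°.
Δφ = 31.40 − 60.38 = -28.98°.
a = sin²(Δφ/2) + cos φ₁ · cos φ₂ · sin²(Δλ/2) = 0.077813.
c = 2·atan2(√a, √(1−a)) = 0.56540 rad → d = 6371·c ≈ 3602.18 km ≈ 1945.02 nmi.

1945 nmi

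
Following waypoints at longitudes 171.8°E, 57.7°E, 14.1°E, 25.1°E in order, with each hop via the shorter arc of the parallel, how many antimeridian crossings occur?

Leg 1: +171.8° → +57.7°, shortest Δλ = -114.1° (west) — does not cross 180°.
Leg 2: +57.7° → +14.1°, shortest Δλ = -43.6° (west) — does not cross 180°.
Leg 3: +14.1° → +25.1°, shortest Δλ = 11.0° (east) — does not cross 180°.
Total crossings: 0.

0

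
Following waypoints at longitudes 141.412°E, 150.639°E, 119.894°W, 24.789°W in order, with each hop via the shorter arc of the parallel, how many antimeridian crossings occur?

Leg 1: +141.412° → +150.639°, shortest Δλ = 9.227° (east) — does not cross 180°.
Leg 2: +150.639° → -119.894°, shortest Δλ = 89.467° (east) — crosses 180°.
Leg 3: -119.894° → -24.789°, shortest Δλ = 95.105° (east) — does not cross 180°.
Total crossings: 1.

1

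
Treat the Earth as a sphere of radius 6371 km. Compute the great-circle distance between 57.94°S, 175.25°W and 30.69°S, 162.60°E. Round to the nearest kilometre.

Δλ = 162.60 − -175.25 = 337.85°; wrapped into (−180°, 180°]: -22.15°.
Δφ = -30.69 − -57.94 = 27.25°.
a = sin²(Δφ/2) + cos φ₁ · cos φ₂ · sin²(Δλ/2) = 0.072335.
c = 2·atan2(√a, √(1−a)) = 0.54461 rad → d = 6371·c ≈ 3469.70 km.

3470 km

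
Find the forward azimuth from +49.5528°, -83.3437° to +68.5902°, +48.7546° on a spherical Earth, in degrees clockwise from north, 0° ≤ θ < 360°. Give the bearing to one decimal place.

18.9°

Δλ = 48.7546 − -83.3437 = 132.0983°.
θ = atan2( sin Δλ · cos φ₂ , cos φ₁ · sin φ₂ − sin φ₁ · cos φ₂ · cos Δλ )
  = atan2(0.27086, 0.79021) = 18.920° → normalised to [0°, 360°): 18.920°.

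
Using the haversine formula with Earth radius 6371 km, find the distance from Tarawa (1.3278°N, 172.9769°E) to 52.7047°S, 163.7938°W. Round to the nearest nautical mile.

Δλ = -163.7938 − 172.9769 = -336.7707°; wrapped into (−180°, 180°]: 23.2293°.
Δφ = -52.7047 − 1.3278 = -54.0325°.
a = sin²(Δφ/2) + cos φ₁ · cos φ₂ · sin²(Δλ/2) = 0.230890.
c = 2·atan2(√a, √(1−a)) = 1.00247 rad → d = 6371·c ≈ 6386.76 km ≈ 3448.57 nmi.

3449 nmi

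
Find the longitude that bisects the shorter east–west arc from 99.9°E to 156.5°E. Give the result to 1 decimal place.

Signed shortest Δλ from +99.9° to +156.5° is +56.6°.
Midpoint longitude = +99.9° + (+56.6°)/2 = +99.9° + 28.3° = +128.2°.

128.2°E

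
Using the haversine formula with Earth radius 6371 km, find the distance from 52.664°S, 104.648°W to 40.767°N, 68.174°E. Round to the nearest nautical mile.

Δλ = 68.174 − -104.648 = 172.822°.
Δφ = 40.767 − -52.664 = 93.431°.
a = sin²(Δφ/2) + cos φ₁ · cos φ₂ · sin²(Δλ/2) = 0.987460.
c = 2·atan2(√a, √(1−a)) = 2.91716 rad → d = 6371·c ≈ 18585.21 km ≈ 10035.21 nmi.

10035 nmi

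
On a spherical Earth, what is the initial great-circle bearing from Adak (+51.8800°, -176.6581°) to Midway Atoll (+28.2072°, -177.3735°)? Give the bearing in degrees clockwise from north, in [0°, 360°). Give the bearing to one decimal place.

Δλ = -177.3735 − -176.6581 = -0.7154°.
θ = atan2( sin Δλ · cos φ₂ , cos φ₁ · sin φ₂ − sin φ₁ · cos φ₂ · cos Δλ )
  = atan2(-0.01100, -0.40146) = -178.430° → normalised to [0°, 360°): 181.570°.

181.6°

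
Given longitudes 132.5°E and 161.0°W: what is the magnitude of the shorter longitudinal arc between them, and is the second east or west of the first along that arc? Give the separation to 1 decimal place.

Raw difference: -161.0 − 132.5 = -293.5°.
Normalise into (−180°, 180°]: -293.5° + 360° = 66.5°.
Positive ⇒ the second point lies to the east; separation 66.5°.

66.5° east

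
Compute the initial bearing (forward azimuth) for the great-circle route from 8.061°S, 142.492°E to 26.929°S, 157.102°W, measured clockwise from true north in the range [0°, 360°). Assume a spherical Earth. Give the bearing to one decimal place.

116.5°

Δλ = -157.102 − 142.492 = -299.594°; wrapped into (−180°, 180°]: 60.406°.
θ = atan2( sin Δλ · cos φ₂ , cos φ₁ · sin φ₂ − sin φ₁ · cos φ₂ · cos Δλ )
  = atan2(0.77526, -0.38667) = 116.508° → normalised to [0°, 360°): 116.508°.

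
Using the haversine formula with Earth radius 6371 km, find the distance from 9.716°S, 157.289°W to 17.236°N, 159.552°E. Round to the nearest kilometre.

5610 km

Δλ = 159.552 − -157.289 = 316.841°; wrapped into (−180°, 180°]: -43.159°.
Δφ = 17.236 − -9.716 = 26.952°.
a = sin²(Δφ/2) + cos φ₁ · cos φ₂ · sin²(Δλ/2) = 0.181650.
c = 2·atan2(√a, √(1−a)) = 0.88058 rad → d = 6371·c ≈ 5610.20 km.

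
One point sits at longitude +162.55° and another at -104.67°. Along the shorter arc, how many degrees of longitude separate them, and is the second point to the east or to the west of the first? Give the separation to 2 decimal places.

Raw difference: -104.67 − 162.55 = -267.22°.
Normalise into (−180°, 180°]: -267.22° + 360° = 92.78°.
Positive ⇒ the second point lies to the east; separation 92.78°.

92.78° east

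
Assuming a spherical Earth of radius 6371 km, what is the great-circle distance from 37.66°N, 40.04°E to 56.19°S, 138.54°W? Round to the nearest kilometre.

17952 km

Δλ = -138.54 − 40.04 = -178.58°.
Δφ = -56.19 − 37.66 = -93.85°.
a = sin²(Δφ/2) + cos φ₁ · cos φ₂ · sin²(Δλ/2) = 0.974011.
c = 2·atan2(√a, √(1−a)) = 2.81776 rad → d = 6371·c ≈ 17951.93 km.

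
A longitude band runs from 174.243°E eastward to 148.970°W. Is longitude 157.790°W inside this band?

Yes

Band width going east from +174.243° to -148.970°: ((-148.970 − 174.243) mod 360) = 36.787°.
Offset of -157.790° east of the west edge: ((-157.790 − 174.243) mod 360) = 27.967°.
27.967° ≤ 36.787° ⇒ inside.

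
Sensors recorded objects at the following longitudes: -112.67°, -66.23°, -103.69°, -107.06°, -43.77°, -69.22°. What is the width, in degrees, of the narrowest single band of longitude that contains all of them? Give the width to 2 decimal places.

Sort the longitudes: -112.67°, -107.06°, -103.69°, -69.22°, -66.23°, -43.77°.
Eastward gaps between consecutive values (wrapping around): 5.61°, 3.37°, 34.47°, 2.99°, 22.46°, 291.10°.
Largest gap = 291.10° ⇒ minimal covering band is its complement: 360° − 291.10° = 68.90°.
Band runs from -112.67° eastward to -43.77°.

68.90°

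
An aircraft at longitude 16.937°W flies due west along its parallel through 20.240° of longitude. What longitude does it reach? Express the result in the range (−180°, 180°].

Start at -16.937°; shift −20.240° → -37.177°.
-37.177° already lies in (−180°, 180°].

37.177°W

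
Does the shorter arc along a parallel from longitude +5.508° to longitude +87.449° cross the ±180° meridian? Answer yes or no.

No

Signed shortest Δλ = ((87.449 − 5.508 + 180) mod 360) − 180 = 81.941°.
Going east by 81.941° from +5.508° reaches +87.449° without touching 180°.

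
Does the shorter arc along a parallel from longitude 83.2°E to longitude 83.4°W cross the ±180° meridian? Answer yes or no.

Signed shortest Δλ = ((-83.4 − 83.2 + 180) mod 360) − 180 = -166.6°.
Going west by 166.6° from +83.2° reaches -83.4° without touching 180°.

No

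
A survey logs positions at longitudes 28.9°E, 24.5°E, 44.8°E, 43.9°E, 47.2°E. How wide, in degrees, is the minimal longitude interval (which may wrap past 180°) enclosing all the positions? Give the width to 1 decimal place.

Sort the longitudes: +24.5°, +28.9°, +43.9°, +44.8°, +47.2°.
Eastward gaps between consecutive values (wrapping around): 4.4°, 15.0°, 0.9°, 2.4°, 337.3°.
Largest gap = 337.3° ⇒ minimal covering band is its complement: 360° − 337.3° = 22.7°.
Band runs from +24.5° eastward to +47.2°.

22.7°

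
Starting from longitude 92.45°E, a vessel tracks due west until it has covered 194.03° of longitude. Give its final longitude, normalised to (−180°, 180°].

101.58°W

Start at +92.45°; shift −194.03° → -101.58°.
-101.58° already lies in (−180°, 180°].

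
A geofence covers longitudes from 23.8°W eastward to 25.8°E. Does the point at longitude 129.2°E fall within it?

Band width going east from -23.8° to +25.8°: ((25.8 − -23.8) mod 360) = 49.6°.
Offset of +129.2° east of the west edge: ((129.2 − -23.8) mod 360) = 153.0°.
153.0° > 49.6° ⇒ outside.

No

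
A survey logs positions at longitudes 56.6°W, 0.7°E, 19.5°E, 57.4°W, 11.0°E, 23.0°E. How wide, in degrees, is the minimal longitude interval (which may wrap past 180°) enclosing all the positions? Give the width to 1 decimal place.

Sort the longitudes: -57.4°, -56.6°, +0.7°, +11.0°, +19.5°, +23.0°.
Eastward gaps between consecutive values (wrapping around): 0.8°, 57.3°, 10.3°, 8.5°, 3.5°, 279.6°.
Largest gap = 279.6° ⇒ minimal covering band is its complement: 360° − 279.6° = 80.4°.
Band runs from -57.4° eastward to +23.0°.

80.4°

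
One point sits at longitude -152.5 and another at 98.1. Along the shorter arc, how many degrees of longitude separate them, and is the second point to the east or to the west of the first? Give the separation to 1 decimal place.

Raw difference: 98.1 − -152.5 = 250.6°.
Normalise into (−180°, 180°]: 250.6° − 360° = -109.4°.
Negative ⇒ the second point lies to the west; separation 109.4°.

109.4° west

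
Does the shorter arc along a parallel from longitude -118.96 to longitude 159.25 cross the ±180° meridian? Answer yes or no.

Naïve |159.25 − -118.96| = 278.21° > 180°, so the shorter arc goes the other way round — across 180°.
Signed shortest Δλ = ((159.25 − -118.96 + 180) mod 360) − 180 = -81.79°.
Going west by 81.79° from -118.96° passes through 180° before reaching +159.25°.

Yes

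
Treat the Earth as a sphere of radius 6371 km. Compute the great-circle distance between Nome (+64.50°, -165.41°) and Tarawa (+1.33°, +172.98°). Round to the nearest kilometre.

Δλ = 172.98 − -165.41 = 338.39°; wrapped into (−180°, 180°]: -21.61°.
Δφ = 1.33 − 64.50 = -63.17°.
a = sin²(Δφ/2) + cos φ₁ · cos φ₂ · sin²(Δλ/2) = 0.289453.
c = 2·atan2(√a, √(1−a)) = 1.13615 rad → d = 6371·c ≈ 7238.39 km.

7238 km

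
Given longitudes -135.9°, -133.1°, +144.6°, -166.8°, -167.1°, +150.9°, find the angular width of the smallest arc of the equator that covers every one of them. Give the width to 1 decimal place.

82.3°

Sort the longitudes: -167.1°, -166.8°, -135.9°, -133.1°, +144.6°, +150.9°.
Eastward gaps between consecutive values (wrapping around): 0.3°, 30.9°, 2.8°, 277.7°, 6.3°, 42.0°.
Largest gap = 277.7° ⇒ minimal covering band is its complement: 360° − 277.7° = 82.3°.
Band runs from +144.6° eastward to -133.1°, crossing the antimeridian.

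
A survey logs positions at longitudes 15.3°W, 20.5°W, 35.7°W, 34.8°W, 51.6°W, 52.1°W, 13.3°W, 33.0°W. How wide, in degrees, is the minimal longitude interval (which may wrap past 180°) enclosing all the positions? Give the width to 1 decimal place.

Sort the longitudes: -52.1°, -51.6°, -35.7°, -34.8°, -33.0°, -20.5°, -15.3°, -13.3°.
Eastward gaps between consecutive values (wrapping around): 0.5°, 15.9°, 0.9°, 1.8°, 12.5°, 5.2°, 2.0°, 321.2°.
Largest gap = 321.2° ⇒ minimal covering band is its complement: 360° − 321.2° = 38.8°.
Band runs from -52.1° eastward to -13.3°.

38.8°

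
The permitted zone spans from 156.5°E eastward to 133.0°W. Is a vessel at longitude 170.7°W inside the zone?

Band width going east from +156.5° to -133.0°: ((-133.0 − 156.5) mod 360) = 70.5°.
Offset of -170.7° east of the west edge: ((-170.7 − 156.5) mod 360) = 32.8°.
32.8° ≤ 70.5° ⇒ inside.

Yes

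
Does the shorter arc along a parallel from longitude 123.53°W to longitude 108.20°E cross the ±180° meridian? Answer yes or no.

Yes

Naïve |108.20 − -123.53| = 231.73° > 180°, so the shorter arc goes the other way round — across 180°.
Signed shortest Δλ = ((108.20 − -123.53 + 180) mod 360) − 180 = -128.27°.
Going west by 128.27° from -123.53° passes through 180° before reaching +108.20°.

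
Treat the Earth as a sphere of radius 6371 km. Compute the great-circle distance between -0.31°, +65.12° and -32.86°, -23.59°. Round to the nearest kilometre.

Δλ = -23.59 − 65.12 = -88.71°.
Δφ = -32.86 − -0.31 = -32.55°.
a = sin²(Δφ/2) + cos φ₁ · cos φ₂ · sin²(Δλ/2) = 0.489077.
c = 2·atan2(√a, √(1−a)) = 1.54895 rad → d = 6371·c ≈ 9868.35 km.

9868 km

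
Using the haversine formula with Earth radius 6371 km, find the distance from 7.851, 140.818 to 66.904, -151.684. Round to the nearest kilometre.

8237 km

Δλ = -151.684 − 140.818 = -292.502°; wrapped into (−180°, 180°]: 67.498°.
Δφ = 66.904 − 7.851 = 59.053°.
a = sin²(Δφ/2) + cos φ₁ · cos φ₂ · sin²(Δλ/2) = 0.362815.
c = 2·atan2(√a, √(1−a)) = 1.29286 rad → d = 6371·c ≈ 8236.82 km.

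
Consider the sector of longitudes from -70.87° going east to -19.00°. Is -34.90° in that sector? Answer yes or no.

Band width going east from -70.87° to -19.00°: ((-19.00 − -70.87) mod 360) = 51.87°.
Offset of -34.90° east of the west edge: ((-34.90 − -70.87) mod 360) = 35.97°.
35.97° ≤ 51.87° ⇒ inside.

Yes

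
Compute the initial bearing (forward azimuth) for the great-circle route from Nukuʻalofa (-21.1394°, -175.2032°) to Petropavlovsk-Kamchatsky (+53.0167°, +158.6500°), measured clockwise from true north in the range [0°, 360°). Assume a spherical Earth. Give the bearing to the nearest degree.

344°

Δλ = 158.6500 − -175.2032 = 333.8532°; wrapped into (−180°, 180°]: -26.1468°.
θ = atan2( sin Δλ · cos φ₂ , cos φ₁ · sin φ₂ − sin φ₁ · cos φ₂ · cos Δλ )
  = atan2(-0.26510, 0.93981) = -15.753° → normalised to [0°, 360°): 344.247°.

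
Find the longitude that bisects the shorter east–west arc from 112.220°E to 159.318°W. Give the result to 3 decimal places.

156.451°E

Signed shortest Δλ from +112.220° to -159.318° is +88.462°.
Midpoint longitude = +112.220° + (+88.462°)/2 = +112.220° + 44.231° = +156.451°.
(The naïve average (+112.220 + -159.318)/2 = -23.549° is on the wrong side of the globe.)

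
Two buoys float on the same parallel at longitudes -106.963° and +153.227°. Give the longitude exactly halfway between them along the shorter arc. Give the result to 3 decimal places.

-156.868°

Signed shortest Δλ from -106.963° to +153.227° is -99.810°.
Midpoint longitude = -106.963° + (-99.810°)/2 = -106.963° − 49.905° = -156.868°.
(The naïve average (-106.963 + +153.227)/2 = 23.132° is on the wrong side of the globe.)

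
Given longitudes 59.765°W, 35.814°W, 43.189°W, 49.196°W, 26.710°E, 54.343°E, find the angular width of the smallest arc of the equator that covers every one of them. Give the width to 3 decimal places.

114.108°

Sort the longitudes: -59.765°, -49.196°, -43.189°, -35.814°, +26.710°, +54.343°.
Eastward gaps between consecutive values (wrapping around): 10.569°, 6.007°, 7.375°, 62.524°, 27.633°, 245.892°.
Largest gap = 245.892° ⇒ minimal covering band is its complement: 360° − 245.892° = 114.108°.
Band runs from -59.765° eastward to +54.343°.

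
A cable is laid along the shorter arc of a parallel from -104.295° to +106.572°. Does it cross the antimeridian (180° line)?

Yes

Naïve |106.572 − -104.295| = 210.867° > 180°, so the shorter arc goes the other way round — across 180°.
Signed shortest Δλ = ((106.572 − -104.295 + 180) mod 360) − 180 = -149.133°.
Going west by 149.133° from -104.295° passes through 180° before reaching +106.572°.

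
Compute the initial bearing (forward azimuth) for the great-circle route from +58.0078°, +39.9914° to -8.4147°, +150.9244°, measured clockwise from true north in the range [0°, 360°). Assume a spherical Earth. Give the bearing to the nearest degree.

Δλ = 150.9244 − 39.9914 = 110.9330°.
θ = atan2( sin Δλ · cos φ₂ , cos φ₁ · sin φ₂ − sin φ₁ · cos φ₂ · cos Δλ )
  = atan2(0.92394, 0.22222) = 76.476° → normalised to [0°, 360°): 76.476°.

76°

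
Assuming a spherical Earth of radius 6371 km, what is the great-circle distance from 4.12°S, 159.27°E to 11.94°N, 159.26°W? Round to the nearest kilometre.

Δλ = -159.26 − 159.27 = -318.53°; wrapped into (−180°, 180°]: 41.47°.
Δφ = 11.94 − -4.12 = 16.06°.
a = sin²(Δφ/2) + cos φ₁ · cos φ₂ · sin²(Δλ/2) = 0.141834.
c = 2·atan2(√a, √(1−a)) = 0.77226 rad → d = 6371·c ≈ 4920.09 km.

4920 km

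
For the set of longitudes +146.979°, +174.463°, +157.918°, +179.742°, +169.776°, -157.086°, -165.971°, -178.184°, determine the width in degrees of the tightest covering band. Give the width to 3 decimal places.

55.935°

Sort the longitudes: -178.184°, -165.971°, -157.086°, +146.979°, +157.918°, +169.776°, +174.463°, +179.742°.
Eastward gaps between consecutive values (wrapping around): 12.213°, 8.885°, 304.065°, 10.939°, 11.858°, 4.687°, 5.279°, 2.074°.
Largest gap = 304.065° ⇒ minimal covering band is its complement: 360° − 304.065° = 55.935°.
Band runs from +146.979° eastward to -157.086°, crossing the antimeridian.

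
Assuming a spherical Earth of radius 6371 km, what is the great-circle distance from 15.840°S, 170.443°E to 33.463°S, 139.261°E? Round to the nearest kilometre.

3688 km

Δλ = 139.261 − 170.443 = -31.182°.
Δφ = -33.463 − -15.840 = -17.623°.
a = sin²(Δφ/2) + cos φ₁ · cos φ₂ · sin²(Δλ/2) = 0.081440.
c = 2·atan2(√a, √(1−a)) = 0.57880 rad → d = 6371·c ≈ 3687.53 km.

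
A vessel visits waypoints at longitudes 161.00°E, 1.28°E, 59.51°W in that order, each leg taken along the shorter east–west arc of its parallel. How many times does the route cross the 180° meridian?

0

Leg 1: +161.00° → +1.28°, shortest Δλ = -159.72° (west) — does not cross 180°.
Leg 2: +1.28° → -59.51°, shortest Δλ = -60.79° (west) — does not cross 180°.
Total crossings: 0.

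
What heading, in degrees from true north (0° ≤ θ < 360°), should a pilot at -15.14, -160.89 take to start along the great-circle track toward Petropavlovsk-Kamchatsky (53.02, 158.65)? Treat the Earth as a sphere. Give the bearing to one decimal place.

336.3°

Δλ = 158.65 − -160.89 = 319.54°; wrapped into (−180°, 180°]: -40.46°.
θ = atan2( sin Δλ · cos φ₂ , cos φ₁ · sin φ₂ − sin φ₁ · cos φ₂ · cos Δλ )
  = atan2(-0.39035, 0.89066) = -23.666° → normalised to [0°, 360°): 336.334°.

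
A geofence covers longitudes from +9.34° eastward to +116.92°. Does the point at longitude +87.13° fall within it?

Band width going east from +9.34° to +116.92°: ((116.92 − 9.34) mod 360) = 107.58°.
Offset of +87.13° east of the west edge: ((87.13 − 9.34) mod 360) = 77.79°.
77.79° ≤ 107.58° ⇒ inside.

Yes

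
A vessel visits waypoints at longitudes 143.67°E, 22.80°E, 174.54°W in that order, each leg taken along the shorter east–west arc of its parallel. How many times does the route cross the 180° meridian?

Leg 1: +143.67° → +22.80°, shortest Δλ = -120.87° (west) — does not cross 180°.
Leg 2: +22.80° → -174.54°, shortest Δλ = 162.66° (east) — crosses 180°.
Total crossings: 1.

1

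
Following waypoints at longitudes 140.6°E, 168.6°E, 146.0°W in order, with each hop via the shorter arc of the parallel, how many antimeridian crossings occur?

Leg 1: +140.6° → +168.6°, shortest Δλ = 28.0° (east) — does not cross 180°.
Leg 2: +168.6° → -146.0°, shortest Δλ = 45.4° (east) — crosses 180°.
Total crossings: 1.

1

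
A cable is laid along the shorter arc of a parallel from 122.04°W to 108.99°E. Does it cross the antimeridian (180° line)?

Naïve |108.99 − -122.04| = 231.03° > 180°, so the shorter arc goes the other way round — across 180°.
Signed shortest Δλ = ((108.99 − -122.04 + 180) mod 360) − 180 = -128.97°.
Going west by 128.97° from -122.04° passes through 180° before reaching +108.99°.

Yes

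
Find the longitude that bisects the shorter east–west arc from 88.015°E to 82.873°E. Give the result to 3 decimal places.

85.444°E

Signed shortest Δλ from +88.015° to +82.873° is -5.142°.
Midpoint longitude = +88.015° + (-5.142°)/2 = +88.015° − 2.571° = +85.444°.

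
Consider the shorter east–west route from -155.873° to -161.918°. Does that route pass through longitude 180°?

No

Signed shortest Δλ = ((-161.918 − -155.873 + 180) mod 360) − 180 = -6.045°.
Going west by 6.045° from -155.873° reaches -161.918° without touching 180°.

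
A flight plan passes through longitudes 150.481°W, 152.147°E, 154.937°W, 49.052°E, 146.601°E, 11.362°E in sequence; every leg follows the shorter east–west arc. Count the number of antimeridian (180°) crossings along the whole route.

3

Leg 1: -150.481° → +152.147°, shortest Δλ = -57.372° (west) — crosses 180°.
Leg 2: +152.147° → -154.937°, shortest Δλ = 52.916° (east) — crosses 180°.
Leg 3: -154.937° → +49.052°, shortest Δλ = -156.011° (west) — crosses 180°.
Leg 4: +49.052° → +146.601°, shortest Δλ = 97.549° (east) — does not cross 180°.
Leg 5: +146.601° → +11.362°, shortest Δλ = -135.239° (west) — does not cross 180°.
Total crossings: 3.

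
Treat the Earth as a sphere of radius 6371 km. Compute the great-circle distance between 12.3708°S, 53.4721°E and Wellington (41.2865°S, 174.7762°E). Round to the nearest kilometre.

11552 km

Δλ = 174.7762 − 53.4721 = 121.3041°.
Δφ = -41.2865 − -12.3708 = -28.9157°.
a = sin²(Δφ/2) + cos φ₁ · cos φ₂ · sin²(Δλ/2) = 0.619999.
c = 2·atan2(√a, √(1−a)) = 1.81316 rad → d = 6371·c ≈ 11551.65 km.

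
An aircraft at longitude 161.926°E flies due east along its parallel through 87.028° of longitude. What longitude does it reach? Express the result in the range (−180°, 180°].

111.046°W

Start at +161.926°; shift +87.028° → +248.954°.
+248.954° lies outside (−180°, 180°]; subtract 360° → -111.046°.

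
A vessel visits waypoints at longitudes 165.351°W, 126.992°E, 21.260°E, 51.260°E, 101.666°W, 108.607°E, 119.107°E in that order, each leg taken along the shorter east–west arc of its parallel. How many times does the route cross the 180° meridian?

Leg 1: -165.351° → +126.992°, shortest Δλ = -67.657° (west) — crosses 180°.
Leg 2: +126.992° → +21.260°, shortest Δλ = -105.732° (west) — does not cross 180°.
Leg 3: +21.260° → +51.260°, shortest Δλ = 30.0° (east) — does not cross 180°.
Leg 4: +51.260° → -101.666°, shortest Δλ = -152.926° (west) — does not cross 180°.
Leg 5: -101.666° → +108.607°, shortest Δλ = -149.727° (west) — crosses 180°.
Leg 6: +108.607° → +119.107°, shortest Δλ = 10.5° (east) — does not cross 180°.
Total crossings: 2.

2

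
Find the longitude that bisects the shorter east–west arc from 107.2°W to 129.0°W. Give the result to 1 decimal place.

118.1°W

Signed shortest Δλ from -107.2° to -129.0° is -21.8°.
Midpoint longitude = -107.2° + (-21.8°)/2 = -107.2° − 10.9° = -118.1°.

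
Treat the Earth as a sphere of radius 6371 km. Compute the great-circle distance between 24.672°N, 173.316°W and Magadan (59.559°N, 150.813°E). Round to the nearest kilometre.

Δλ = 150.813 − -173.316 = 324.129°; wrapped into (−180°, 180°]: -35.871°.
Δφ = 59.559 − 24.672 = 34.887°.
a = sin²(Δφ/2) + cos φ₁ · cos φ₂ · sin²(Δλ/2) = 0.133519.
c = 2·atan2(√a, √(1−a)) = 0.74813 rad → d = 6371·c ≈ 4766.34 km.

4766 km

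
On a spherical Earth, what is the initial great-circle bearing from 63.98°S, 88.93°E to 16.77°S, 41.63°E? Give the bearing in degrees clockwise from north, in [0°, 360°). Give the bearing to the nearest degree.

303°

Δλ = 41.63 − 88.93 = -47.30°.
θ = atan2( sin Δλ · cos φ₂ , cos φ₁ · sin φ₂ − sin φ₁ · cos φ₂ · cos Δλ )
  = atan2(-0.70366, 0.45693) = -57.002° → normalised to [0°, 360°): 302.998°.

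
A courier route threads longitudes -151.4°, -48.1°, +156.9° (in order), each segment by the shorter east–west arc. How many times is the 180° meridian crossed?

1

Leg 1: -151.4° → -48.1°, shortest Δλ = 103.3° (east) — does not cross 180°.
Leg 2: -48.1° → +156.9°, shortest Δλ = -155.0° (west) — crosses 180°.
Total crossings: 1.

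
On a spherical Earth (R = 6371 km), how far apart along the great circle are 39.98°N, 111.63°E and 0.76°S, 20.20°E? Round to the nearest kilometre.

Δλ = 20.20 − 111.63 = -91.43°.
Δφ = -0.76 − 39.98 = -40.74°.
a = sin²(Δφ/2) + cos φ₁ · cos φ₂ · sin²(Δλ/2) = 0.513822.
c = 2·atan2(√a, √(1−a)) = 1.59844 rad → d = 6371·c ≈ 10183.68 km.

10184 km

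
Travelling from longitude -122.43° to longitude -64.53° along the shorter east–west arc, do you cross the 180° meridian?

Signed shortest Δλ = ((-64.53 − -122.43 + 180) mod 360) − 180 = 57.9°.
Going east by 57.9° from -122.43° reaches -64.53° without touching 180°.

No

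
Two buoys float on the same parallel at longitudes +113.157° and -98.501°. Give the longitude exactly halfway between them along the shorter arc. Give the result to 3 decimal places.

Signed shortest Δλ from +113.157° to -98.501° is +148.342°.
Midpoint longitude = +113.157° + (+148.342°)/2 = +113.157° + 74.171° = +187.328°.
Normalise into (−180°, 180°]: -172.672°.
(The naïve average (+113.157 + -98.501)/2 = 7.328° is on the wrong side of the globe.)

-172.672°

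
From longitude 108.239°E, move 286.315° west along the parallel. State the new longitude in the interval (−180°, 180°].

Start at +108.239°; shift −286.315° → -178.076°.
-178.076° already lies in (−180°, 180°].

178.076°W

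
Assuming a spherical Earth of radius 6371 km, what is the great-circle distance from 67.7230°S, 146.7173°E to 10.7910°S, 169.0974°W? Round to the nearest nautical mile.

Δλ = -169.0974 − 146.7173 = -315.8147°; wrapped into (−180°, 180°]: 44.1853°.
Δφ = -10.7910 − -67.7230 = 56.9320°.
a = sin²(Δφ/2) + cos φ₁ · cos φ₂ · sin²(Δλ/2) = 0.279858.
c = 2·atan2(√a, √(1−a)) = 1.11488 rad → d = 6371·c ≈ 7102.91 km ≈ 3835.27 nmi.

3835 nmi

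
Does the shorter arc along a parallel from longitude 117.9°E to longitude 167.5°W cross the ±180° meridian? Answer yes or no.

Yes

Naïve |-167.5 − 117.9| = 285.4° > 180°, so the shorter arc goes the other way round — across 180°.
Signed shortest Δλ = ((-167.5 − 117.9 + 180) mod 360) − 180 = 74.6°.
Going east by 74.6° from +117.9° passes through 180° before reaching -167.5°.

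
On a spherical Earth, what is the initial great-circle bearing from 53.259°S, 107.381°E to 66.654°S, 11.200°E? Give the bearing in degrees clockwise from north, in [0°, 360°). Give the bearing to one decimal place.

Δλ = 11.200 − 107.381 = -96.181°.
θ = atan2( sin Δλ · cos φ₂ , cos φ₁ · sin φ₂ − sin φ₁ · cos φ₂ · cos Δλ )
  = atan2(-0.39398, -0.58341) = -145.969° → normalised to [0°, 360°): 214.031°.

214.0°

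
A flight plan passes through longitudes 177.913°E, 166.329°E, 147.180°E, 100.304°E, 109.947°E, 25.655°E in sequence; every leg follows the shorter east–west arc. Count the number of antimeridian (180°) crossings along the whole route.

Leg 1: +177.913° → +166.329°, shortest Δλ = -11.584° (west) — does not cross 180°.
Leg 2: +166.329° → +147.180°, shortest Δλ = -19.149° (west) — does not cross 180°.
Leg 3: +147.180° → +100.304°, shortest Δλ = -46.876° (west) — does not cross 180°.
Leg 4: +100.304° → +109.947°, shortest Δλ = 9.643° (east) — does not cross 180°.
Leg 5: +109.947° → +25.655°, shortest Δλ = -84.292° (west) — does not cross 180°.
Total crossings: 0.

0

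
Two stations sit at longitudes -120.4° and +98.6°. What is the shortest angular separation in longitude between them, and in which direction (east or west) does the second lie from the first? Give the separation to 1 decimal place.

Raw difference: 98.6 − -120.4 = 219.0°.
Normalise into (−180°, 180°]: 219.0° − 360° = -141.0°.
Negative ⇒ the second point lies to the west; separation 141.0°.

141.0° west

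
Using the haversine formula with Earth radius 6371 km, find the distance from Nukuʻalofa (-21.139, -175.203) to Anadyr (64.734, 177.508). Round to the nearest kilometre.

Δλ = 177.508 − -175.203 = 352.711°; wrapped into (−180°, 180°]: -7.289°.
Δφ = 64.734 − -21.139 = 85.873°.
a = sin²(Δφ/2) + cos φ₁ · cos φ₂ · sin²(Δλ/2) = 0.465625.
c = 2·atan2(√a, √(1−a)) = 1.50199 rad → d = 6371·c ≈ 9569.19 km.

9569 km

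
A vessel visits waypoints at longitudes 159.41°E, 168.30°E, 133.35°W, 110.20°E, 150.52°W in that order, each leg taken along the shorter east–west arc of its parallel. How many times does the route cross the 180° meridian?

Leg 1: +159.41° → +168.30°, shortest Δλ = 8.89° (east) — does not cross 180°.
Leg 2: +168.30° → -133.35°, shortest Δλ = 58.35° (east) — crosses 180°.
Leg 3: -133.35° → +110.20°, shortest Δλ = -116.45° (west) — crosses 180°.
Leg 4: +110.20° → -150.52°, shortest Δλ = 99.28° (east) — crosses 180°.
Total crossings: 3.

3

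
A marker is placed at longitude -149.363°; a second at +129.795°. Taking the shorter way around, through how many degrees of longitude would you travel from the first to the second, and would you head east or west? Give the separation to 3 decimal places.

Raw difference: 129.795 − -149.363 = 279.158°.
Normalise into (−180°, 180°]: 279.158° − 360° = -80.842°.
Negative ⇒ the second point lies to the west; separation 80.842°.

80.842° west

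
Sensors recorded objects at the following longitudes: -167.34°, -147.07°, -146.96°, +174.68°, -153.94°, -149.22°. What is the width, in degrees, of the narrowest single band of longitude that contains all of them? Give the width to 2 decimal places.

Sort the longitudes: -167.34°, -153.94°, -149.22°, -147.07°, -146.96°, +174.68°.
Eastward gaps between consecutive values (wrapping around): 13.40°, 4.72°, 2.15°, 0.11°, 321.64°, 17.98°.
Largest gap = 321.64° ⇒ minimal covering band is its complement: 360° − 321.64° = 38.36°.
Band runs from +174.68° eastward to -146.96°, crossing the antimeridian.

38.36°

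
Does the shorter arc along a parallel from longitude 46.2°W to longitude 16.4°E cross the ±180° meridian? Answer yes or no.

No

Signed shortest Δλ = ((16.4 − -46.2 + 180) mod 360) − 180 = 62.6°.
Going east by 62.6° from -46.2° reaches +16.4° without touching 180°.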